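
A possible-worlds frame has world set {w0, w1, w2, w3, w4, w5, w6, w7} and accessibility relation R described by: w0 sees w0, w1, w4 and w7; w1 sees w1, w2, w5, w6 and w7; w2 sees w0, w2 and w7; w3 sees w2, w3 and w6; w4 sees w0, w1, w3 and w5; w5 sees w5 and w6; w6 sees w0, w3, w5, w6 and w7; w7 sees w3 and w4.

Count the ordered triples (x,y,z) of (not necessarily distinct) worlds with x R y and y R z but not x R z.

Enumerating: (w0,w1,w2), (w0,w1,w5), (w0,w1,w6), (w0,w4,w3), (w0,w4,w5), (w0,w7,w3), (w1,w2,w0), (w1,w6,w0), (w1,w6,w3), (w1,w7,w3), (w1,w7,w4), (w2,w0,w1), … and 28 more.
Total: 40.

40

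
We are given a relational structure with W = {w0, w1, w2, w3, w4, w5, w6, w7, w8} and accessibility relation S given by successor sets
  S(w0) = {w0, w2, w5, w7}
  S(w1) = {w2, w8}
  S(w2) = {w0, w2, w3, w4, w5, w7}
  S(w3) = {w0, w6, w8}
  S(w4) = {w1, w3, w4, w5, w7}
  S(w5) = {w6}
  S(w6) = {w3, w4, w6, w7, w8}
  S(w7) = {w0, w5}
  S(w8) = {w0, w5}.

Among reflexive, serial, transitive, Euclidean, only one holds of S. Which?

Reflexive: no — w1 is not related to itself.
Serial: yes — every world has a successor (e.g. w0 S w0).
Transitive: no — w0 S w2 and w2 S w3, but not w0 S w3.
Euclidean: no — w0 S w5 and w0 S w2, but not w5 S w2.
Only serial holds.

serial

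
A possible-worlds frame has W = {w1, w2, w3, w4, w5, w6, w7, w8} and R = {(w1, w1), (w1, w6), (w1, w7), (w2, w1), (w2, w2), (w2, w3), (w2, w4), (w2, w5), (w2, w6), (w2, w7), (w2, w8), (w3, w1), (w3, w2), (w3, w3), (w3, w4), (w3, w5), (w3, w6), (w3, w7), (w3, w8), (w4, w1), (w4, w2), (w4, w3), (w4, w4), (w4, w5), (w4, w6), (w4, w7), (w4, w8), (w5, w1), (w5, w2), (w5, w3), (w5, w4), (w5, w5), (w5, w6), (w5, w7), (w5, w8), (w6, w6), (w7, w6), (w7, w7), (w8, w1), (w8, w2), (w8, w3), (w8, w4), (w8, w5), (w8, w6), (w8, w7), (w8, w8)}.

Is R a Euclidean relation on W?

Euclidean: no — w1 R w6 and w1 R w7, but not w6 R w7.

No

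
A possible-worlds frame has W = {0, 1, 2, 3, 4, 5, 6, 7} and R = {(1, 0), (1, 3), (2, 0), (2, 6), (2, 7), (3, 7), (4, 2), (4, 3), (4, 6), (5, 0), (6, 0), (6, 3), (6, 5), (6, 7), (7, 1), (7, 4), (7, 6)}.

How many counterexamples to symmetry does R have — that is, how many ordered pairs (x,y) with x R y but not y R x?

Enumerating: (1,0), (1,3), (2,0), (2,6), (2,7), (3,7), (4,2), (4,3), (4,6), (5,0), (6,0), (6,3), (6,5), (7,1), (7,4).

15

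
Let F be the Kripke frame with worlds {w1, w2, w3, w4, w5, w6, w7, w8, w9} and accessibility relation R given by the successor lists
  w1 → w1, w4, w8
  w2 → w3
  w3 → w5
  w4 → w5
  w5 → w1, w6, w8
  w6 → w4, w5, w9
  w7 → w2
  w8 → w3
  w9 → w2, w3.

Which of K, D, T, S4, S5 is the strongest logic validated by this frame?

Serial (axiom D): yes — every world has a successor (e.g. w1 R w1).
Reflexive (axiom T): no — w2 is not related to itself.
Transitive (axiom 4): no — w1 R w4 and w4 R w5, but not w1 R w5.
Euclidean (axiom 5): no — w1 R w4 and w1 R w8, but not w4 R w8.
So F validates K, D; T would additionally require R to be reflexive. The strongest is D.

D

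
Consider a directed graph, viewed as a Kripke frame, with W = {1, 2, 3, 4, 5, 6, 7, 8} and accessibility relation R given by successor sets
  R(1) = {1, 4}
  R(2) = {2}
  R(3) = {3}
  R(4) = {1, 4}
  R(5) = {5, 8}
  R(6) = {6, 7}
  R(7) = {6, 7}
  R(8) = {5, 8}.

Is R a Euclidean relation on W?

Yes

Euclidean: yes — any two successors of a common world are R-related.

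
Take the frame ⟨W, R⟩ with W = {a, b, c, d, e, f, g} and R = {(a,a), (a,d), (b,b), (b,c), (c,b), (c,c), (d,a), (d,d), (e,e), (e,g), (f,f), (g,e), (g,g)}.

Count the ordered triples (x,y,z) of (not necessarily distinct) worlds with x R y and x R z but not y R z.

R is Euclidean; there are no such tuples.

0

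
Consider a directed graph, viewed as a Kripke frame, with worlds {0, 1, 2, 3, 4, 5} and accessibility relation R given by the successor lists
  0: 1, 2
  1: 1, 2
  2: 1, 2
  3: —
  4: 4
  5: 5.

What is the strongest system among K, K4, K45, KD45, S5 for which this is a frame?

Transitive (axiom 4): yes — every two-step R-path is closed by a direct edge.
Euclidean (axiom 5): yes — any two successors of a common world are R-related.
Serial (axiom D): no — 3 has no R-successor.
Reflexive (axiom T): no — 0 is not related to itself.
So F validates K, K4, K45; KD45 would additionally require R to be serial. The strongest is K45.

K45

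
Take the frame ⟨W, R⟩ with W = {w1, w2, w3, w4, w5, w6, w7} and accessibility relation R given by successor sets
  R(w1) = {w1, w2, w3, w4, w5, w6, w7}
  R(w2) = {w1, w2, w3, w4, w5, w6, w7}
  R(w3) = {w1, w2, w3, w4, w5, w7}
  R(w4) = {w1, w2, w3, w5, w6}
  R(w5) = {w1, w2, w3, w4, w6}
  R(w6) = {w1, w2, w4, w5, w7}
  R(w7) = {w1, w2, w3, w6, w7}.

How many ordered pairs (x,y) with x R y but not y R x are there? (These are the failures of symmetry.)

0

R is symmetric; there are no such tuples.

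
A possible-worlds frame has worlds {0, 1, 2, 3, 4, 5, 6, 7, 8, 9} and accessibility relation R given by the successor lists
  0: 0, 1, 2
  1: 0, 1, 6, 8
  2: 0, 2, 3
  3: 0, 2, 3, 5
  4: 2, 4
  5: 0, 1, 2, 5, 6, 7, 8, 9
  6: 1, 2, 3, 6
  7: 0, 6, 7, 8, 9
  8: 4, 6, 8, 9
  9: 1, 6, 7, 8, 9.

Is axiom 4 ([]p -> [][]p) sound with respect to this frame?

No

By correspondence theory, 4 is valid on a frame iff R is transitive.
Transitive: no — 0 R 1 and 1 R 6, but not 0 R 6.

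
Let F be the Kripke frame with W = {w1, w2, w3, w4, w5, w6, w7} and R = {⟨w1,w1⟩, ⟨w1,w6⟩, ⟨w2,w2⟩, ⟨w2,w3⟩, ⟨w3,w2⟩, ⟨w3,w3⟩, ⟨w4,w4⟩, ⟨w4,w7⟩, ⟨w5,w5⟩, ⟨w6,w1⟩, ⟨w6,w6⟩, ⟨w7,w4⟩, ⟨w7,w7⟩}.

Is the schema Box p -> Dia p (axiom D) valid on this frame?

Yes

By correspondence theory, D is valid on a frame iff R is serial.
Serial: yes — every world has a successor (e.g. w1 R w1).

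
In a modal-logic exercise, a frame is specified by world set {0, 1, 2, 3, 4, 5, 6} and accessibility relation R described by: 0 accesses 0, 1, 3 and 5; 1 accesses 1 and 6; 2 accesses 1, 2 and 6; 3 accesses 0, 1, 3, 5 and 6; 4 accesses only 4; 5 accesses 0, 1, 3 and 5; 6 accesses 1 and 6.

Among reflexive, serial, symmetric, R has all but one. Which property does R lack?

symmetric

Reflexive: yes — every world is R-related to itself.
Serial: yes — every world has a successor (e.g. 0 R 0).
Symmetric: no — 0 R 1 but not 1 R 0.
Only symmetric fails.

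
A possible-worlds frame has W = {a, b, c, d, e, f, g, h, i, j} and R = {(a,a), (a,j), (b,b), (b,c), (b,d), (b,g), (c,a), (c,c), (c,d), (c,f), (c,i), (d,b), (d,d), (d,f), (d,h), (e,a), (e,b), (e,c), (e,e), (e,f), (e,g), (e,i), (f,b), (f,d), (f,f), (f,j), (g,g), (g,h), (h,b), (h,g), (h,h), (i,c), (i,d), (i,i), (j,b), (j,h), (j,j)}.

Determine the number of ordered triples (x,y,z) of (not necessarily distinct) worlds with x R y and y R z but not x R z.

Enumerating: (a,j,b), (a,j,h), (b,c,a), (b,c,f), (b,c,i), (b,d,f), (b,d,h), (b,g,h), (c,a,j), (c,d,b), (c,d,h), (c,f,b), … and 28 more.
Total: 40.

40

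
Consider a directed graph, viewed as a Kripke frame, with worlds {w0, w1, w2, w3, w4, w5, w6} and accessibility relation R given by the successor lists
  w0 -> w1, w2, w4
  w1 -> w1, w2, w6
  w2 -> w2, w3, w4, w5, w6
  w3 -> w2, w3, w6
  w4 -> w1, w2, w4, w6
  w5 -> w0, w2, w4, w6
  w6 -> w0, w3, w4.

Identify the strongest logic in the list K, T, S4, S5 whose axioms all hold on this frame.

K

Reflexive (axiom T): no — w0 is not related to itself.
Transitive (axiom 4): no — w0 R w1 and w1 R w6, but not w0 R w6.
Euclidean (axiom 5): no — w0 R w1 and w0 R w4, but not w1 R w4.
So F validates K; T would additionally require R to be reflexive. The strongest is K.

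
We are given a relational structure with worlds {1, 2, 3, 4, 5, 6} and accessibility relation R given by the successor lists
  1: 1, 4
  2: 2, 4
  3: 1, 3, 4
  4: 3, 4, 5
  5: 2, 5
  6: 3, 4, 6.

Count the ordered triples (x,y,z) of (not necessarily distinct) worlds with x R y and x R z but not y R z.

Enumerating: (1,4,1), (2,4,2), (3,1,3), (3,4,1), (4,3,5), (4,5,3), (4,5,4), (5,2,5), (6,3,6), (6,4,6).

10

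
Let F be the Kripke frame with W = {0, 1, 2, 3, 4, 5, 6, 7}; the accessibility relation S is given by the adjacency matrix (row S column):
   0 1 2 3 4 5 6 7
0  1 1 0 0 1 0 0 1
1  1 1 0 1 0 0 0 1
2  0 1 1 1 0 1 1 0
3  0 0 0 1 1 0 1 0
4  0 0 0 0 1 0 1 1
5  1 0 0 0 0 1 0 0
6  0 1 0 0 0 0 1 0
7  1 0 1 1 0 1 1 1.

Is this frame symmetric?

Symmetric: no — 0 S 4 but not 4 S 0.

No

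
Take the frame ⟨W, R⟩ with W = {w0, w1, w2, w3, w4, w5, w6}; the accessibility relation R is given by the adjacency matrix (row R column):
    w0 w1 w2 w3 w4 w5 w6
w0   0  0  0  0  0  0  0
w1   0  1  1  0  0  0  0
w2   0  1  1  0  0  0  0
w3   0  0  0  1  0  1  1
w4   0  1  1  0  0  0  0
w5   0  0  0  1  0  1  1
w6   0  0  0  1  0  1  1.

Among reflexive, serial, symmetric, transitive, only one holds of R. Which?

Reflexive: no — w0 is not related to itself.
Serial: no — w0 has no R-successor.
Symmetric: no — w4 R w1 but not w1 R w4.
Transitive: yes — every two-step R-path is closed by a direct edge.
Only transitive holds.

transitive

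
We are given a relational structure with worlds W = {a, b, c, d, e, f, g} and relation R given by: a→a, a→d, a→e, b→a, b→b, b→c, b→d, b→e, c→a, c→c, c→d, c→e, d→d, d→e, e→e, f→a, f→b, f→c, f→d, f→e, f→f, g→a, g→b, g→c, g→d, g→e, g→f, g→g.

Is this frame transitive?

Transitive: yes — every two-step R-path is closed by a direct edge.

Yes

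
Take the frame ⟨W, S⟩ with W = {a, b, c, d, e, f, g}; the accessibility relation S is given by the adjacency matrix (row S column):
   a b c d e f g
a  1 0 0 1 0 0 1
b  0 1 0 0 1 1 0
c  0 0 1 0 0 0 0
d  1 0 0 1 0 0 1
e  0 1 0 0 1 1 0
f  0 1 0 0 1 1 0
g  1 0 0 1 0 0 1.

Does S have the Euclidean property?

Euclidean: yes — any two successors of a common world are S-related.

Yes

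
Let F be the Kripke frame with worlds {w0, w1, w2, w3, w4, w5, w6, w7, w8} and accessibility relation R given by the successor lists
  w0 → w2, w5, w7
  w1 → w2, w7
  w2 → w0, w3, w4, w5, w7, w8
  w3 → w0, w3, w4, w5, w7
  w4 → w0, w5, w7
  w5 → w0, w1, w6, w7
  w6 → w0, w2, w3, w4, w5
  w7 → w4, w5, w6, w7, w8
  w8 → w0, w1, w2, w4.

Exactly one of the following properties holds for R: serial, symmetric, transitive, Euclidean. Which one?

serial

Serial: yes — every world has a successor (e.g. w0 R w2).
Symmetric: no — w0 R w7 but not w7 R w0.
Transitive: no — w0 R w2 and w2 R w3, but not w0 R w3.
Euclidean: no — w0 R w5 and w0 R w2, but not w5 R w2.
Only serial holds.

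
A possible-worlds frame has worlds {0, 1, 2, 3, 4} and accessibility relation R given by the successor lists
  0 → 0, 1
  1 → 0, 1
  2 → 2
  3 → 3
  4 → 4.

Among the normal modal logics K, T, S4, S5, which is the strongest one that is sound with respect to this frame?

S5

Reflexive (axiom T): yes — every world is R-related to itself.
Transitive (axiom 4): yes — every two-step R-path is closed by a direct edge.
Euclidean (axiom 5): yes — any two successors of a common world are R-related.
So F validates K, T, S4, S5. The strongest is S5.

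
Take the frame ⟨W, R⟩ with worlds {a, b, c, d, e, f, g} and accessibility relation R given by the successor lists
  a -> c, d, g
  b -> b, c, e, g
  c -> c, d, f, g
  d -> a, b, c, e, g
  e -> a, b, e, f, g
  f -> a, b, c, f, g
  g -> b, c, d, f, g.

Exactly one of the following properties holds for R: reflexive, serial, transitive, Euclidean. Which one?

serial

Reflexive: no — a is not related to itself.
Serial: yes — every world has a successor (e.g. a R c).
Transitive: no — a R c and c R f, but not a R f.
Euclidean: no — b R c and b R e, but not c R e.
Only serial holds.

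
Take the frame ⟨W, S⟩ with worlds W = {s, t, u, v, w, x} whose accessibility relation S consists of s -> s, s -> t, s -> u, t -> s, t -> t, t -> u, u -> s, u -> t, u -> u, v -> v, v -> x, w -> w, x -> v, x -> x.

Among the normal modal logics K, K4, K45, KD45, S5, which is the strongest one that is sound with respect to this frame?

Transitive (axiom 4): yes — every two-step S-path is closed by a direct edge.
Euclidean (axiom 5): yes — any two successors of a common world are S-related.
Serial (axiom D): yes — every world has a successor (e.g. s S s).
Reflexive (axiom T): yes — every world is S-related to itself.
So F validates K, K4, K45, KD45, S5. The strongest is S5.

S5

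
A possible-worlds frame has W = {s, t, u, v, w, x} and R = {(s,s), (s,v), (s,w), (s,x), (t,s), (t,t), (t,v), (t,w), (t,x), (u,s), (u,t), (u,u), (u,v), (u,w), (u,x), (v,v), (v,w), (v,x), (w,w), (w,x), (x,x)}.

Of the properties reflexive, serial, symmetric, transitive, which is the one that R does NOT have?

Reflexive: yes — every world is R-related to itself.
Serial: yes — every world has a successor (e.g. s R s).
Symmetric: no — s R v but not v R s.
Transitive: yes — every two-step R-path is closed by a direct edge.
Only symmetric fails.

symmetric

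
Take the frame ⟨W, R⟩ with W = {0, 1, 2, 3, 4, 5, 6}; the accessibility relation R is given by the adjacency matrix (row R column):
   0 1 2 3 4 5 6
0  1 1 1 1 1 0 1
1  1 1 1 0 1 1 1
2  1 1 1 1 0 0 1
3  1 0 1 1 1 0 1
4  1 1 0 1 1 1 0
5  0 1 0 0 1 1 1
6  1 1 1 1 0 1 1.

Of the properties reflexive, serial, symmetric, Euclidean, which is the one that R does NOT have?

Reflexive: yes — every world is R-related to itself.
Serial: yes — every world has a successor (e.g. 0 R 0).
Symmetric: yes — every pair in R has its reverse in R.
Euclidean: no — 0 R 1 and 0 R 3, but not 1 R 3.
Only Euclidean fails.

Euclidean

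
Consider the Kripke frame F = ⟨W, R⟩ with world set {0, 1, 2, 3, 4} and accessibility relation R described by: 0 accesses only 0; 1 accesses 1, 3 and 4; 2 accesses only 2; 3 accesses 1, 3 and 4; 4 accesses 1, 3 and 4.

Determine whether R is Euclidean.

Yes

Euclidean: yes — any two successors of a common world are R-related.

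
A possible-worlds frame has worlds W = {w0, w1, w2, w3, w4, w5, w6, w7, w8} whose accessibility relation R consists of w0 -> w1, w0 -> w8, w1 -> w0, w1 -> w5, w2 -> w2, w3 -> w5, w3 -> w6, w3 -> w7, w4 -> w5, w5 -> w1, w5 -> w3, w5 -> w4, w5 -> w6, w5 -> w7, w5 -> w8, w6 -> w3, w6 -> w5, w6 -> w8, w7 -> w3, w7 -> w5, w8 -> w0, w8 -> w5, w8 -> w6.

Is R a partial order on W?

No

Reflexive: no — w0 is not related to itself.
Transitive: no — w0 R w1 and w1 R w5, but not w0 R w5.
Antisymmetric: no — w0 R w1 and w1 R w0 with w0 ≠ w1.
So R is not a partial order.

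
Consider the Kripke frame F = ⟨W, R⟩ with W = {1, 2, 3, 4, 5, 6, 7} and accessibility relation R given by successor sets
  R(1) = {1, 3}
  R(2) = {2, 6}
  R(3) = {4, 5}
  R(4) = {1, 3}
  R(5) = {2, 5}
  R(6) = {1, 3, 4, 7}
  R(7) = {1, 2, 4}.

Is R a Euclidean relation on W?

No

Euclidean: no — 3 R 4 and 3 R 5, but not 4 R 5.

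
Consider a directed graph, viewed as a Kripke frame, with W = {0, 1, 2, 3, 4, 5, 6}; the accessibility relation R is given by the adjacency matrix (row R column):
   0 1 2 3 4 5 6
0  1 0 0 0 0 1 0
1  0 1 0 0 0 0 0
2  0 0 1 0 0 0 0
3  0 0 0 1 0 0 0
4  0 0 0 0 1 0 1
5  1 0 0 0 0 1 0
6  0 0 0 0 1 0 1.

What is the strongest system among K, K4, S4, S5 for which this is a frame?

Transitive (axiom 4): yes — every two-step R-path is closed by a direct edge.
Reflexive (axiom T): yes — every world is R-related to itself.
Euclidean (axiom 5): yes — any two successors of a common world are R-related.
So F validates K, K4, S4, S5. The strongest is S5.

S5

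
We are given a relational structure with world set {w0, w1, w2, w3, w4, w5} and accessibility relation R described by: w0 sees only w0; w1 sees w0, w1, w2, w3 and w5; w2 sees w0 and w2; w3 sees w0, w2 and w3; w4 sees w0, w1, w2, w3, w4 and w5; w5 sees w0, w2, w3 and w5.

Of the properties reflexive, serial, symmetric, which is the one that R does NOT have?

symmetric

Reflexive: yes — every world is R-related to itself.
Serial: yes — every world has a successor (e.g. w0 R w0).
Symmetric: no — w1 R w0 but not w0 R w1.
Only symmetric fails.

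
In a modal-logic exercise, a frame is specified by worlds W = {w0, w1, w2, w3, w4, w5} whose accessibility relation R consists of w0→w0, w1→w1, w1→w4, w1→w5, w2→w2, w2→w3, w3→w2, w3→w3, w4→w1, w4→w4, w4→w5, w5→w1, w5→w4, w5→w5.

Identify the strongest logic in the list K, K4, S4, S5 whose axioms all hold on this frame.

S5

Transitive (axiom 4): yes — every two-step R-path is closed by a direct edge.
Reflexive (axiom T): yes — every world is R-related to itself.
Euclidean (axiom 5): yes — any two successors of a common world are R-related.
So F validates K, K4, S4, S5. The strongest is S5.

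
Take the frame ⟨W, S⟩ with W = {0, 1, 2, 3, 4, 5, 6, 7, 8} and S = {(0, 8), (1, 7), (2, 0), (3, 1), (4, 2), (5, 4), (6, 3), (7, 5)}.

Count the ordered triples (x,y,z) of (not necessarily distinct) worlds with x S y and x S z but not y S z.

8

Enumerating: (0,8,8), (1,7,7), (2,0,0), (3,1,1), (4,2,2), (5,4,4), (6,3,3), (7,5,5).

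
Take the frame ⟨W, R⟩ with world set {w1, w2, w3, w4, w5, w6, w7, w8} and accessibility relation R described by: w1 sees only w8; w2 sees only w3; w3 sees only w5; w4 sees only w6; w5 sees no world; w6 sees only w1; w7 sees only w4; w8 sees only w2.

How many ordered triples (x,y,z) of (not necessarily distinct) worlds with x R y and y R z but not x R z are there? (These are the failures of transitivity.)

Enumerating: (w1,w8,w2), (w2,w3,w5), (w4,w6,w1), (w6,w1,w8), (w7,w4,w6), (w8,w2,w3).

6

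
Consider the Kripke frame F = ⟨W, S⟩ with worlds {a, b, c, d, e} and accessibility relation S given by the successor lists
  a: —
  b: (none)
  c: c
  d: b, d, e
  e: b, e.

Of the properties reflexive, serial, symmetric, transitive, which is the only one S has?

Reflexive: no — a is not related to itself.
Serial: no — a has no S-successor.
Symmetric: no — d S b but not b S d.
Transitive: yes — every two-step S-path is closed by a direct edge.
Only transitive holds.

transitive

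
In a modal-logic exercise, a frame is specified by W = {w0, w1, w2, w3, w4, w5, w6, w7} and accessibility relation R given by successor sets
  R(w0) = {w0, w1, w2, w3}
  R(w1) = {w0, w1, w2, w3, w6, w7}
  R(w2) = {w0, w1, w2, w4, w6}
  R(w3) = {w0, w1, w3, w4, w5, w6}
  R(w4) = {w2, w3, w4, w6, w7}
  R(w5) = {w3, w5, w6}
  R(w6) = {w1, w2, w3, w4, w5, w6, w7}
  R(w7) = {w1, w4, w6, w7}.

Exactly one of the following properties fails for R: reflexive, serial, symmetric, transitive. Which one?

Reflexive: yes — every world is R-related to itself.
Serial: yes — every world has a successor (e.g. w0 R w0).
Symmetric: yes — every pair in R has its reverse in R.
Transitive: no — w0 R w1 and w1 R w6, but not w0 R w6.
Only transitive fails.

transitive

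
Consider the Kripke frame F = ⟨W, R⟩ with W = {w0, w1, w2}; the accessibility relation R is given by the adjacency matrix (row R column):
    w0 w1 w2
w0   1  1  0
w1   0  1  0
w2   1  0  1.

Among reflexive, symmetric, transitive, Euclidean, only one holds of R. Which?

reflexive

Reflexive: yes — every world is R-related to itself.
Symmetric: no — w0 R w1 but not w1 R w0.
Transitive: no — w2 R w0 and w0 R w1, but not w2 R w1.
Euclidean: no — w0 R w1 and w0 R w0, but not w1 R w0.
Only reflexive holds.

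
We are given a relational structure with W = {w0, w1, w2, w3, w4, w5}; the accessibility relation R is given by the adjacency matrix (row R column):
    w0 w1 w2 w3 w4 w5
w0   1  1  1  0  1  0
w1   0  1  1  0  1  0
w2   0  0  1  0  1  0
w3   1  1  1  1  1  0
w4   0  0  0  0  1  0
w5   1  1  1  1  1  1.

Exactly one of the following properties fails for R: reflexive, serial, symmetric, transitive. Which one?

symmetric

Reflexive: yes — every world is R-related to itself.
Serial: yes — every world has a successor (e.g. w0 R w0).
Symmetric: no — w0 R w1 but not w1 R w0.
Transitive: yes — every two-step R-path is closed by a direct edge.
Only symmetric fails.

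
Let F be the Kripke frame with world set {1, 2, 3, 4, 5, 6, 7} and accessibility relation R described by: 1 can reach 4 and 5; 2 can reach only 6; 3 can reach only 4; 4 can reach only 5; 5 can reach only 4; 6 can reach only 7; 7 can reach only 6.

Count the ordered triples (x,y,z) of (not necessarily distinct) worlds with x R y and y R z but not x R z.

6

Enumerating: (2,6,7), (3,4,5), (4,5,4), (5,4,5), (6,7,6), (7,6,7).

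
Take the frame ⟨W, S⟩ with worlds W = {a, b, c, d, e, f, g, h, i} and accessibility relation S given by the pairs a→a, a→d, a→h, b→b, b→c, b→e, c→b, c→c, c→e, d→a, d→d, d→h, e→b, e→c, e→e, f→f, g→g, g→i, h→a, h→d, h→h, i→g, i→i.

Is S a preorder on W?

Yes

Reflexive: yes — every world is S-related to itself.
Transitive: yes — every two-step S-path is closed by a direct edge.
So S is a preorder.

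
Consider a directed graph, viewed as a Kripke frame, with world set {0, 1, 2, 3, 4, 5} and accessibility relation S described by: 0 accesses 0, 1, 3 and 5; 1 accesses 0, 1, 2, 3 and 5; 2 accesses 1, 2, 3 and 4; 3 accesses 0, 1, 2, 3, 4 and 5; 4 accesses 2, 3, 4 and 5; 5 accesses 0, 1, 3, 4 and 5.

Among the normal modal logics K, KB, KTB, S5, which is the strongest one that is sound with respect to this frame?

KTB

Symmetric (axiom B): yes — every pair in S has its reverse in S.
Reflexive (axiom T): yes — every world is S-related to itself.
Euclidean (axiom 5): no — 1 S 0 and 1 S 2, but not 0 S 2.
So F validates K, KB, KTB; S5 would additionally require S to be Euclidean. The strongest is KTB.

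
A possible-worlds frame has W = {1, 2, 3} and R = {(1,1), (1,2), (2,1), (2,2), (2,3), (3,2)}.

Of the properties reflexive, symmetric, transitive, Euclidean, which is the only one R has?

symmetric

Reflexive: no — 3 is not related to itself.
Symmetric: yes — every pair in R has its reverse in R.
Transitive: no — 1 R 2 and 2 R 3, but not 1 R 3.
Euclidean: no — 2 R 1 and 2 R 3, but not 1 R 3.
Only symmetric holds.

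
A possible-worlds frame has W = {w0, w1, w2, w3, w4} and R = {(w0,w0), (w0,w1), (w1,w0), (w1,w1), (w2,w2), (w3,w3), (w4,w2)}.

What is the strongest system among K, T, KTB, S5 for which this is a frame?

K

Reflexive (axiom T): no — w4 is not related to itself.
Symmetric (axiom B): no — w4 R w2 but not w2 R w4.
Euclidean (axiom 5): yes — any two successors of a common world are R-related.
So F validates K; T would additionally require R to be reflexive. The strongest is K.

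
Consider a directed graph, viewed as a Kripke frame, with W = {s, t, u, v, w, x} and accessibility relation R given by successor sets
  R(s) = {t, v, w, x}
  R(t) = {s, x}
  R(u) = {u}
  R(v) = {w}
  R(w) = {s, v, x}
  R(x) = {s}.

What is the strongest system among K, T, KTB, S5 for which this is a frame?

Reflexive (axiom T): no — s is not related to itself.
Symmetric (axiom B): no — s R v but not v R s.
Euclidean (axiom 5): no — s R t and s R v, but not t R v.
So F validates K; T would additionally require R to be reflexive. The strongest is K.

K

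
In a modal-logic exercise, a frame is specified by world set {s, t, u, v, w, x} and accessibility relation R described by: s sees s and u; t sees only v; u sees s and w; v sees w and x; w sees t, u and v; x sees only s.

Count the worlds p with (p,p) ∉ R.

Enumerating: t, u, v, w, x.

5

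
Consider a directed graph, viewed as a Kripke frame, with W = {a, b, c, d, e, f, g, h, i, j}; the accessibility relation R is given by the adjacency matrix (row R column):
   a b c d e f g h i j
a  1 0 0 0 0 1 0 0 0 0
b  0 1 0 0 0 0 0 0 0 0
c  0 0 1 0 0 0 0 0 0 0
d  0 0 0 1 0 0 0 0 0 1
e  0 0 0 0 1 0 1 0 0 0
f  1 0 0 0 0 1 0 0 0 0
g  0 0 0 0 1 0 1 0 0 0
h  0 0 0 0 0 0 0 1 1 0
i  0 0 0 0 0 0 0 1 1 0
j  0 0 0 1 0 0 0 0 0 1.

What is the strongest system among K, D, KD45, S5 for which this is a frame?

S5

Serial (axiom D): yes — every world has a successor (e.g. a R a).
Euclidean (axiom 5): yes — any two successors of a common world are R-related.
Transitive (axiom 4): yes — every two-step R-path is closed by a direct edge.
Reflexive (axiom T): yes — every world is R-related to itself.
So F validates K, D, KD45, S5. The strongest is S5.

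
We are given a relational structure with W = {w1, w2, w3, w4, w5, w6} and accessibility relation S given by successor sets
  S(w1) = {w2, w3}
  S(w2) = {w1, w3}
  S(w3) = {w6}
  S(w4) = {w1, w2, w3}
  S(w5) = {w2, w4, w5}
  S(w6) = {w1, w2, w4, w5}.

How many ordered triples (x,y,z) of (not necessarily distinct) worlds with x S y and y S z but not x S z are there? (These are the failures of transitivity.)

Enumerating: (w1,w2,w1), (w1,w3,w6), (w2,w1,w2), (w2,w3,w6), (w3,w6,w1), (w3,w6,w2), (w3,w6,w4), (w3,w6,w5), (w4,w3,w6), (w5,w2,w1), (w5,w2,w3), (w5,w4,w1), (w5,w4,w3), (w6,w1,w3), (w6,w2,w3), (w6,w4,w3).

16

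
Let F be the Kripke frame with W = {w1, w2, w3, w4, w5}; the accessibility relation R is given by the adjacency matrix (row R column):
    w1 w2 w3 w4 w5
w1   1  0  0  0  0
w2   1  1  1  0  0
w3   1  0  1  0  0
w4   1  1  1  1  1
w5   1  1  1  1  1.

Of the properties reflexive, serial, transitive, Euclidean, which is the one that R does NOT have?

Euclidean

Reflexive: yes — every world is R-related to itself.
Serial: yes — every world has a successor (e.g. w1 R w1).
Transitive: yes — every two-step R-path is closed by a direct edge.
Euclidean: no — w2 R w1 and w2 R w3, but not w1 R w3.
Only Euclidean fails.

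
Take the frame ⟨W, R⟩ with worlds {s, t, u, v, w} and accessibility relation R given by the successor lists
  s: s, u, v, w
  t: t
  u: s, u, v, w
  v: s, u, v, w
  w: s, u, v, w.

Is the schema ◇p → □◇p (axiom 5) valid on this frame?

Axiom 5 corresponds to the accessibility relation being Euclidean.
Euclidean: yes — any two successors of a common world are R-related.

Yes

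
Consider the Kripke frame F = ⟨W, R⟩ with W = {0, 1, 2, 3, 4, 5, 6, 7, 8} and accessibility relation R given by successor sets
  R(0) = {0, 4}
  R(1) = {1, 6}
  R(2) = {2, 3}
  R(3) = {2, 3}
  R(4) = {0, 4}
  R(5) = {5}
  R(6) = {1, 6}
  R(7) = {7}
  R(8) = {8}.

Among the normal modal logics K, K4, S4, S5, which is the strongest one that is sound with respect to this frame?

Transitive (axiom 4): yes — every two-step R-path is closed by a direct edge.
Reflexive (axiom T): yes — every world is R-related to itself.
Euclidean (axiom 5): yes — any two successors of a common world are R-related.
So F validates K, K4, S4, S5. The strongest is S5.

S5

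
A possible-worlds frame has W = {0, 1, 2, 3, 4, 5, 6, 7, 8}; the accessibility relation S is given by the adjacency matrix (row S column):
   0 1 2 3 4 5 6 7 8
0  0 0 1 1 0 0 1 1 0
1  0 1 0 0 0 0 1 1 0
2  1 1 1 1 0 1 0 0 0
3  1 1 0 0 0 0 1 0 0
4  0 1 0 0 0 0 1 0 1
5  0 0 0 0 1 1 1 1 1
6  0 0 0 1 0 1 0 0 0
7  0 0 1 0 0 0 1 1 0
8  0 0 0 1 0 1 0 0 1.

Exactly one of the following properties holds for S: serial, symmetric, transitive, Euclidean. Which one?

Serial: yes — every world has a successor (e.g. 0 S 2).
Symmetric: no — 0 S 6 but not 6 S 0.
Transitive: no — 0 S 2 and 2 S 1, but not 0 S 1.
Euclidean: no — 0 S 2 and 0 S 6, but not 2 S 6.
Only serial holds.

serial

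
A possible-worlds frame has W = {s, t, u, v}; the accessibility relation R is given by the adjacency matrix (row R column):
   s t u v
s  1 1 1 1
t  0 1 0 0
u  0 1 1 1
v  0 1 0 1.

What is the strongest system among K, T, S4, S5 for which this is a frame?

S4

Reflexive (axiom T): yes — every world is R-related to itself.
Transitive (axiom 4): yes — every two-step R-path is closed by a direct edge.
Euclidean (axiom 5): no — s R t and s R u, but not t R u.
So F validates K, T, S4; S5 would additionally require R to be Euclidean. The strongest is S4.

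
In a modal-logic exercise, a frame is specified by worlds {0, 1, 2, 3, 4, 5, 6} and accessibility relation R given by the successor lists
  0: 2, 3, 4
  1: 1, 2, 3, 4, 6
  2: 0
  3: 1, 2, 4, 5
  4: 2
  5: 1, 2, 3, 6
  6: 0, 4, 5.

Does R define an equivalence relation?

Reflexive: no — 0 is not related to itself.
Symmetric: no — 0 R 3 but not 3 R 0.
Transitive: no — 0 R 3 and 3 R 1, but not 0 R 1.
So R is not an equivalence relation.

No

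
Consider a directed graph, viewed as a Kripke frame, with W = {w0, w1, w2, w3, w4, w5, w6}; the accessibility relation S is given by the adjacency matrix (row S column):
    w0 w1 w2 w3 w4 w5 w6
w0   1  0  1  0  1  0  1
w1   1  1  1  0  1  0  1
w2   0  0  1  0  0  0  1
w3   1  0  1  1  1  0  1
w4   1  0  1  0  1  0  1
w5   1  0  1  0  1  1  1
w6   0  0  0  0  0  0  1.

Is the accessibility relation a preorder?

Reflexive: yes — every world is S-related to itself.
Transitive: yes — every two-step S-path is closed by a direct edge.
So S is a preorder.

Yes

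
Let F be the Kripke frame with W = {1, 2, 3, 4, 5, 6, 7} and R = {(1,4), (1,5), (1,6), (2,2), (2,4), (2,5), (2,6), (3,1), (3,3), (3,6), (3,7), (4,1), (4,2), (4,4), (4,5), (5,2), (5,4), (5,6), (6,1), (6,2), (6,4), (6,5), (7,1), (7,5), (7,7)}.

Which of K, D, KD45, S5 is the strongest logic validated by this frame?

Serial (axiom D): yes — every world has a successor (e.g. 1 R 4).
Euclidean (axiom 5): no — 1 R 4 and 1 R 6, but not 4 R 6.
Transitive (axiom 4): no — 1 R 4 and 4 R 2, but not 1 R 2.
Reflexive (axiom T): no — 1 is not related to itself.
So F validates K, D; KD45 would additionally require R to be Euclidean and transitive. The strongest is D.

D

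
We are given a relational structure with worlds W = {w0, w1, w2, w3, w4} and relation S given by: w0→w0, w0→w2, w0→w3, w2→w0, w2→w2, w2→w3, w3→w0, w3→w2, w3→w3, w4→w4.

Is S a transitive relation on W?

Transitive: yes — every two-step S-path is closed by a direct edge.

Yes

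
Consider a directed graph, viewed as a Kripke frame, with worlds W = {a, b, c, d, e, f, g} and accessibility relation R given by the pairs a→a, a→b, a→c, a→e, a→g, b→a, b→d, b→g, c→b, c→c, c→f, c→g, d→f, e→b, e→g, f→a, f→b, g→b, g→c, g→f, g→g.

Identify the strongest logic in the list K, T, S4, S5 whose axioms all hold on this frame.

K

Reflexive (axiom T): no — b is not related to itself.
Transitive (axiom 4): no — a R b and b R d, but not a R d.
Euclidean (axiom 5): no — a R b and a R c, but not b R c.
So F validates K; T would additionally require R to be reflexive. The strongest is K.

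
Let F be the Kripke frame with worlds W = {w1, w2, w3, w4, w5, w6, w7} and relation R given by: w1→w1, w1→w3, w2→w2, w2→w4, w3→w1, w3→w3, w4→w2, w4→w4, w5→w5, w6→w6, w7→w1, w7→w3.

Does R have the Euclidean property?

Yes

Euclidean: yes — any two successors of a common world are R-related.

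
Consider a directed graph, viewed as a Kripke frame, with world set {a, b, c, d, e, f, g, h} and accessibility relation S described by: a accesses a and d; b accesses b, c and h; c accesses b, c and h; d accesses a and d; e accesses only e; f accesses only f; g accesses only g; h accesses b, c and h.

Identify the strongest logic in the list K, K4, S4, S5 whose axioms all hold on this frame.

S5

Transitive (axiom 4): yes — every two-step S-path is closed by a direct edge.
Reflexive (axiom T): yes — every world is S-related to itself.
Euclidean (axiom 5): yes — any two successors of a common world are S-related.
So F validates K, K4, S4, S5. The strongest is S5.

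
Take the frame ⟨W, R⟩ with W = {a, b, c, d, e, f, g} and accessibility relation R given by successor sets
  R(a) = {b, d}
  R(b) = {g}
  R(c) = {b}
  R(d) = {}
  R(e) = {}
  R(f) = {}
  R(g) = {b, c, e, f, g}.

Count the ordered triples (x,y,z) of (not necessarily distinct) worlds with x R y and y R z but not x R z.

6

Enumerating: (a,b,g), (b,g,b), (b,g,c), (b,g,e), (b,g,f), (c,b,g).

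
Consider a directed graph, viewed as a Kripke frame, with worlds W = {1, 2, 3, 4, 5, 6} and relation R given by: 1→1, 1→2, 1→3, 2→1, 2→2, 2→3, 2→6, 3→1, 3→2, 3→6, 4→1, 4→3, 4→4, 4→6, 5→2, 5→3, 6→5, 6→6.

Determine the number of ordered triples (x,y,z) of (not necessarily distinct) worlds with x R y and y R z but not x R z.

15

Enumerating: (1,2,6), (1,3,6), (2,6,5), (3,1,3), (3,2,3), (3,6,5), (4,1,2), (4,3,2), (4,6,5), (5,2,1), (5,2,6), (5,3,1), (5,3,6), (6,5,2), (6,5,3).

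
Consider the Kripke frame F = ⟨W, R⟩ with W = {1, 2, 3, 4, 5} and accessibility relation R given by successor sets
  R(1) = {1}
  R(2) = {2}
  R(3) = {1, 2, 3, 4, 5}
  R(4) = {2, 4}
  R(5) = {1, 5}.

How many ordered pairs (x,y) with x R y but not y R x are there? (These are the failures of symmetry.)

6

Enumerating: (3,1), (3,2), (3,4), (3,5), (4,2), (5,1).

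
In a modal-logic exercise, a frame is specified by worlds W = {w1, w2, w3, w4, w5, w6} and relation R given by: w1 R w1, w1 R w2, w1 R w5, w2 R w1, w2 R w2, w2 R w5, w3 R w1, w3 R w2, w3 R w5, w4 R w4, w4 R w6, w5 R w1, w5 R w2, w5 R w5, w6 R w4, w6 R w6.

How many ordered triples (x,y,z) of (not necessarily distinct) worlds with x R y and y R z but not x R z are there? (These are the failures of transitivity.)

0

R is transitive; there are no such tuples.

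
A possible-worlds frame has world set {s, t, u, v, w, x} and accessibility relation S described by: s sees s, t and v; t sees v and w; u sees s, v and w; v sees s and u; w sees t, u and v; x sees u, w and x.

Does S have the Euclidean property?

Euclidean: no — s S v and s S t, but not v S t.

No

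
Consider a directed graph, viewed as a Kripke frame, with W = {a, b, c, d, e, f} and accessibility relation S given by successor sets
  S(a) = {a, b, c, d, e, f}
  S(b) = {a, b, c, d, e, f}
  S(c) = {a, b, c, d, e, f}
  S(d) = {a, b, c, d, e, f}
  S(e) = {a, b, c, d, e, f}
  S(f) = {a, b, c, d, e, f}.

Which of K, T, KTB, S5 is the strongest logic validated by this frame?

Reflexive (axiom T): yes — every world is S-related to itself.
Symmetric (axiom B): yes — every pair in S has its reverse in S.
Euclidean (axiom 5): yes — any two successors of a common world are S-related.
So F validates K, T, KTB, S5. The strongest is S5.

S5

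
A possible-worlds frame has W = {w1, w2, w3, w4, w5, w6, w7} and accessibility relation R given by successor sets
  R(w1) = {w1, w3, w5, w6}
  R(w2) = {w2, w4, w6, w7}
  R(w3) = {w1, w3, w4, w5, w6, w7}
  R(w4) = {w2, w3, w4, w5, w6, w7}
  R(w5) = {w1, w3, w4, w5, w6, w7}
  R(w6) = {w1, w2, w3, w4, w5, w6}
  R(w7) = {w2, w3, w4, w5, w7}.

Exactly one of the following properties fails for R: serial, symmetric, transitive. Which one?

Serial: yes — every world has a successor (e.g. w1 R w1).
Symmetric: yes — every pair in R has its reverse in R.
Transitive: no — w1 R w3 and w3 R w4, but not w1 R w4.
Only transitive fails.

transitive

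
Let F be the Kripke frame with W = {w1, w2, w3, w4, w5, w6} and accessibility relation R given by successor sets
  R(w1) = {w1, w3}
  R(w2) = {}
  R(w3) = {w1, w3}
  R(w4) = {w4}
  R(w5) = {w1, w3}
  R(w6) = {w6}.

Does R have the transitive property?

Transitive: yes — every two-step R-path is closed by a direct edge.

Yes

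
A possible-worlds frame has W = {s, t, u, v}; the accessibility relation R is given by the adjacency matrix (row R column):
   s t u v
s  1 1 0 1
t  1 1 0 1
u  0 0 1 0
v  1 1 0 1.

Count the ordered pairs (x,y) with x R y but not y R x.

R is symmetric; there are no such tuples.

0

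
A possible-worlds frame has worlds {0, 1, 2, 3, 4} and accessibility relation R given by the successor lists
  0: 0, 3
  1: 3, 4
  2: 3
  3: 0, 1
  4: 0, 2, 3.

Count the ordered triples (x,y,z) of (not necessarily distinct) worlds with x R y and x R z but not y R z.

Enumerating: (0,3,3), (1,3,3), (1,3,4), (1,4,4), (2,3,3), (3,0,1), (3,1,0), (3,1,1), (4,0,2), (4,2,0), (4,2,2), (4,3,2), (4,3,3).

13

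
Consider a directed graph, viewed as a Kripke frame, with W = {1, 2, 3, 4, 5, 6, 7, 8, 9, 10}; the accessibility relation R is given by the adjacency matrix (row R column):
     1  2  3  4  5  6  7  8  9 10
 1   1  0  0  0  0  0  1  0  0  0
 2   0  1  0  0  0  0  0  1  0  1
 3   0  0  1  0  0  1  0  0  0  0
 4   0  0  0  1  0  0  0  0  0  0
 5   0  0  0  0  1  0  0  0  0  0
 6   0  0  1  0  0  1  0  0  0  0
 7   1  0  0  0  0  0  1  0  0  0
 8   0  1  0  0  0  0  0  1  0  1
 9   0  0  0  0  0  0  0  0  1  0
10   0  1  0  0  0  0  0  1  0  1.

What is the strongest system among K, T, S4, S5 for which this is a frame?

Reflexive (axiom T): yes — every world is R-related to itself.
Transitive (axiom 4): yes — every two-step R-path is closed by a direct edge.
Euclidean (axiom 5): yes — any two successors of a common world are R-related.
So F validates K, T, S4, S5. The strongest is S5.

S5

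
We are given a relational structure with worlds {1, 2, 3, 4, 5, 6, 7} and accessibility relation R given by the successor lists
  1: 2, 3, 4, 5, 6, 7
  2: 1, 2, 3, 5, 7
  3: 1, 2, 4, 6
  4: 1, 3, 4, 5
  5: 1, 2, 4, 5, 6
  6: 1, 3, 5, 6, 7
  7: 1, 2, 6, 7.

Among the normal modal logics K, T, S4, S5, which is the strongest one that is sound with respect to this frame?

Reflexive (axiom T): no — 1 is not related to itself.
Transitive (axiom 4): no — 2 R 1 and 1 R 4, but not 2 R 4.
Euclidean (axiom 5): no — 1 R 2 and 1 R 4, but not 2 R 4.
So F validates K; T would additionally require R to be reflexive. The strongest is K.

K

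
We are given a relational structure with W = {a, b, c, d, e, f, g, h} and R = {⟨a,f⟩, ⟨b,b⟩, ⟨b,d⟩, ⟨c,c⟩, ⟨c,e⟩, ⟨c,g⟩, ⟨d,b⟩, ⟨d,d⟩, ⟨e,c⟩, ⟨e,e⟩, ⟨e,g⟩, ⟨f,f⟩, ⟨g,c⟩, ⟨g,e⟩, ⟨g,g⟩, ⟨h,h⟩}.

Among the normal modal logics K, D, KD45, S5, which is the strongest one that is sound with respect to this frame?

Serial (axiom D): yes — every world has a successor (e.g. a R f).
Euclidean (axiom 5): yes — any two successors of a common world are R-related.
Transitive (axiom 4): yes — every two-step R-path is closed by a direct edge.
Reflexive (axiom T): no — a is not related to itself.
So F validates K, D, KD45; S5 would additionally require R to be reflexive. The strongest is KD45.

KD45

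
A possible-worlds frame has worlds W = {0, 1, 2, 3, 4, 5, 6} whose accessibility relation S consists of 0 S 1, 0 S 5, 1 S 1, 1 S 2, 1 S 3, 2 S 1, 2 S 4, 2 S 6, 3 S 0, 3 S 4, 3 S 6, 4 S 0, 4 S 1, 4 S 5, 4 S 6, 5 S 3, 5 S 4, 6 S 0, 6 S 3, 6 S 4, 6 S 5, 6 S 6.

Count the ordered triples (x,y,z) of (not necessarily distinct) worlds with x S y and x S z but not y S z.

Enumerating: (0,1,5), (0,5,1), (0,5,5), (1,2,2), (1,2,3), (1,3,1), (1,3,2), (1,3,3), (2,1,4), (2,1,6), (2,4,4), (2,6,1), … and 28 more.
Total: 40.

40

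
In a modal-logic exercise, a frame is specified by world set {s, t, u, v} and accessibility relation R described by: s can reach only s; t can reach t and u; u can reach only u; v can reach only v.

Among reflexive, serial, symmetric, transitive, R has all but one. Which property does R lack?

symmetric

Reflexive: yes — every world is R-related to itself.
Serial: yes — every world has a successor (e.g. s R s).
Symmetric: no — t R u but not u R t.
Transitive: yes — every two-step R-path is closed by a direct edge.
Only symmetric fails.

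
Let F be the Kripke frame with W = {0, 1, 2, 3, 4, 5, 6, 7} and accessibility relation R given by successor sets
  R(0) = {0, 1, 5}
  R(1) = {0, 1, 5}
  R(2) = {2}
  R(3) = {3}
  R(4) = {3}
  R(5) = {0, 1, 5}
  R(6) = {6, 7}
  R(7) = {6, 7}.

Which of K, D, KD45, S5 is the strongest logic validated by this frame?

KD45

Serial (axiom D): yes — every world has a successor (e.g. 0 R 0).
Euclidean (axiom 5): yes — any two successors of a common world are R-related.
Transitive (axiom 4): yes — every two-step R-path is closed by a direct edge.
Reflexive (axiom T): no — 4 is not related to itself.
So F validates K, D, KD45; S5 would additionally require R to be reflexive. The strongest is KD45.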